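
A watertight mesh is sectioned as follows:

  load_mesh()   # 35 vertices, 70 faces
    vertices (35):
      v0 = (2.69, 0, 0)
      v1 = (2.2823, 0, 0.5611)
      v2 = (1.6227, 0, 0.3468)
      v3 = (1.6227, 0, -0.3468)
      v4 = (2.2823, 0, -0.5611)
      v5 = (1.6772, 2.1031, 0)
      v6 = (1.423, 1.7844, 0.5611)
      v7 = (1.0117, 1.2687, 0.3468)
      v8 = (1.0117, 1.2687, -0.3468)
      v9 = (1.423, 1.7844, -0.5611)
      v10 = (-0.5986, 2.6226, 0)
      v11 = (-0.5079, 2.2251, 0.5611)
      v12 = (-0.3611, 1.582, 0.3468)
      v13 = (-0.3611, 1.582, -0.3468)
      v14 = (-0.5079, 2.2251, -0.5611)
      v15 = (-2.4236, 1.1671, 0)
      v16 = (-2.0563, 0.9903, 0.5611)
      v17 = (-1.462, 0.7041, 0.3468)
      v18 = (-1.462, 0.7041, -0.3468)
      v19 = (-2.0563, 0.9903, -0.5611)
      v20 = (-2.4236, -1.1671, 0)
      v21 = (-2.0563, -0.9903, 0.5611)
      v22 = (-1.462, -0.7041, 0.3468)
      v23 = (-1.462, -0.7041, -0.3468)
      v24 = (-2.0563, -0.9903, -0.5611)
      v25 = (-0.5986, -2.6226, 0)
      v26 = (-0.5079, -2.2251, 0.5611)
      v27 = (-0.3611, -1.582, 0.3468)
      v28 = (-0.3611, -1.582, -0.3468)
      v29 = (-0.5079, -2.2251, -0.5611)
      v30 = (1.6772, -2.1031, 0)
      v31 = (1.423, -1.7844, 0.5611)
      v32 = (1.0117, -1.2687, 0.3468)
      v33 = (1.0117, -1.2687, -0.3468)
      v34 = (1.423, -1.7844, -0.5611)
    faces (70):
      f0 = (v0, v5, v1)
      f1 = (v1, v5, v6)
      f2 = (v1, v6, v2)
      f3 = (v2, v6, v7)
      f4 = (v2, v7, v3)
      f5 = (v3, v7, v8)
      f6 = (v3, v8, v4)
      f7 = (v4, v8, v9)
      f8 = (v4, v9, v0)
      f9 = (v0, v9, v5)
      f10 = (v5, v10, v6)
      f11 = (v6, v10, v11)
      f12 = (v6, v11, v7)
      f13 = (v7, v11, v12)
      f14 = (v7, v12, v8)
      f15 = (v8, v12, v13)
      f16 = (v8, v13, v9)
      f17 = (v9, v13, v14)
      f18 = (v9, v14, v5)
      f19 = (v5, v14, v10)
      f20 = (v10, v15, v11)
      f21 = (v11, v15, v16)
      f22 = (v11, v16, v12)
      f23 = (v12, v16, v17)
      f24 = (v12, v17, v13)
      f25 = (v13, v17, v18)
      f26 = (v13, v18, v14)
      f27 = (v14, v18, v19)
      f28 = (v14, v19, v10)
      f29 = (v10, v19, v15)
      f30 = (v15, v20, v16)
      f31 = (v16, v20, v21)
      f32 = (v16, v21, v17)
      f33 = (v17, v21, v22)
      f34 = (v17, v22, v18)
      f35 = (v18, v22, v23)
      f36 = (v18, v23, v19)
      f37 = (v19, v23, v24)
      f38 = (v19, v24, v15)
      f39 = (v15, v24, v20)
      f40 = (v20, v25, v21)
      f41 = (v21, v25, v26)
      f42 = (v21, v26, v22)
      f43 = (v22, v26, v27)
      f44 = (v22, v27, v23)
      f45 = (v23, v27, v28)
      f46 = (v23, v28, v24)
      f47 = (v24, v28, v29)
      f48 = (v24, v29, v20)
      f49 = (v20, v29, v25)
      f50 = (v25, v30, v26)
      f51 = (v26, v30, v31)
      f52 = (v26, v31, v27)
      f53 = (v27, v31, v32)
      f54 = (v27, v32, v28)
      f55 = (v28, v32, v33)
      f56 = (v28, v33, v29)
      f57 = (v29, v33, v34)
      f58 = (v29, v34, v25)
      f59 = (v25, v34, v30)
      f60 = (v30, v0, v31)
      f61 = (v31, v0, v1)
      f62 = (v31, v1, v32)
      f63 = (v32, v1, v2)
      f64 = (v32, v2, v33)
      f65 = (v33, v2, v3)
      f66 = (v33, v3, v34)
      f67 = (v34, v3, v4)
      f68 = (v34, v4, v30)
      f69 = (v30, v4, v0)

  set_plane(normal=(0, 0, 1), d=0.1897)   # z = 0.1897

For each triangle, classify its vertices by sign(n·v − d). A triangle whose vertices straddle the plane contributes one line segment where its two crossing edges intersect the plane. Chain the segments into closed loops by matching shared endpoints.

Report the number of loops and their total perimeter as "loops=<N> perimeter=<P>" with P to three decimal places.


Straddling triangles (28 of 70):
  (v0,v5,v1) [--+] → (1.88178, 1.39207, 0.1897)–(2.55216, 0, 0.1897)  len=1.5451
  (v1,v5,v6) [+-+] → (1.88178, 1.39207, 0.1897)–(1.59126, 1.99535, 0.1897)  len=0.6696
  (v2,v7,v3) [++-] → (1.15009, 0.98134, 0.1897)–(1.6227, 0, 0.1897)  len=1.0892
  (v3,v7,v8) [-+-] → (1.15009, 0.98134, 0.1897)–(1.0117, 1.2687, 0.1897)  len=0.3189
  (v5,v10,v6) [--+] → (0.0848745, 2.33922, 0.1897)–(1.59126, 1.99535, 0.1897)  len=1.5451
  (v6,v10,v11) [+-+] → (0.0848745, 2.33922, 0.1897)–(-0.567936, 2.48821, 0.1897)  len=0.6696
  (v7,v12,v8) [++-] → (-0.0501616, 1.51104, 0.1897)–(1.0117, 1.2687, 0.1897)  len=1.0892
  (v8,v12,v13) [-+-] → (-0.0501616, 1.51104, 0.1897)–(-0.3611, 1.582, 0.1897)  len=0.3189
  (v10,v15,v11) [--+] → (-1.77593, 1.52479, 0.1897)–(-0.567936, 2.48821, 0.1897)  len=1.5451
  (v11,v15,v16) [+-+] → (-1.77593, 1.52479, 0.1897)–(-2.29942, 1.10733, 0.1897)  len=0.6696
  (v12,v17,v13) [++-] → (-1.21265, 0.902944, 0.1897)–(-0.3611, 1.582, 0.1897)  len=1.0892
  (v13,v17,v18) [-+-] → (-1.21265, 0.902944, 0.1897)–(-1.462, 0.7041, 0.1897)  len=0.3189
  (v15,v20,v16) [--+] → (-2.29942, -0.437713, 0.1897)–(-2.29942, 1.10733, 0.1897)  len=1.5450
  (v16,v20,v21) [+-+] → (-2.29942, -0.437713, 0.1897)–(-2.29942, -1.10733, 0.1897)  len=0.6696
  (v17,v22,v18) [++-] → (-1.462, -0.385144, 0.1897)–(-1.462, 0.7041, 0.1897)  len=1.0892
  (v18,v22,v23) [-+-] → (-1.462, -0.385144, 0.1897)–(-1.462, -0.7041, 0.1897)  len=0.3190
  (v20,v25,v21) [--+] → (-1.09143, -2.07074, 0.1897)–(-2.29942, -1.10733, 0.1897)  len=1.5451
  (v21,v25,v26) [+-+] → (-1.09143, -2.07074, 0.1897)–(-0.567936, -2.48821, 0.1897)  len=0.6696
  (v22,v27,v23) [++-] → (-0.610453, -1.38316, 0.1897)–(-1.462, -0.7041, 0.1897)  len=1.0892
  (v23,v27,v28) [-+-] → (-0.610453, -1.38316, 0.1897)–(-0.3611, -1.582, 0.1897)  len=0.3189
  (v25,v30,v26) [--+] → (0.938448, -2.14435, 0.1897)–(-0.567936, -2.48821, 0.1897)  len=1.5451
  (v26,v30,v31) [+-+] → (0.938448, -2.14435, 0.1897)–(1.59126, -1.99535, 0.1897)  len=0.6696
  (v27,v32,v28) [++-] → (0.700762, -1.33966, 0.1897)–(-0.3611, -1.582, 0.1897)  len=1.0892
  (v28,v32,v33) [-+-] → (0.700762, -1.33966, 0.1897)–(1.0117, -1.2687, 0.1897)  len=0.3189
  (v30,v0,v31) [--+] → (2.26165, -0.60328, 0.1897)–(1.59126, -1.99535, 0.1897)  len=1.5451
  (v31,v0,v1) [+-+] → (2.26165, -0.60328, 0.1897)–(2.55216, 0, 0.1897)  len=0.6696
  (v32,v2,v33) [++-] → (1.48431, -0.28736, 0.1897)–(1.0117, -1.2687, 0.1897)  len=1.0892
  (v33,v2,v3) [-+-] → (1.48431, -0.28736, 0.1897)–(1.6227, 0, 0.1897)  len=0.3189

Chained into 2 loop(s):
  loop 1: 14 segments, perimeter = 15.5028
  loop 2: 14 segments, perimeter = 9.8569
Total perimeter = 25.360

loops=2 perimeter=25.360


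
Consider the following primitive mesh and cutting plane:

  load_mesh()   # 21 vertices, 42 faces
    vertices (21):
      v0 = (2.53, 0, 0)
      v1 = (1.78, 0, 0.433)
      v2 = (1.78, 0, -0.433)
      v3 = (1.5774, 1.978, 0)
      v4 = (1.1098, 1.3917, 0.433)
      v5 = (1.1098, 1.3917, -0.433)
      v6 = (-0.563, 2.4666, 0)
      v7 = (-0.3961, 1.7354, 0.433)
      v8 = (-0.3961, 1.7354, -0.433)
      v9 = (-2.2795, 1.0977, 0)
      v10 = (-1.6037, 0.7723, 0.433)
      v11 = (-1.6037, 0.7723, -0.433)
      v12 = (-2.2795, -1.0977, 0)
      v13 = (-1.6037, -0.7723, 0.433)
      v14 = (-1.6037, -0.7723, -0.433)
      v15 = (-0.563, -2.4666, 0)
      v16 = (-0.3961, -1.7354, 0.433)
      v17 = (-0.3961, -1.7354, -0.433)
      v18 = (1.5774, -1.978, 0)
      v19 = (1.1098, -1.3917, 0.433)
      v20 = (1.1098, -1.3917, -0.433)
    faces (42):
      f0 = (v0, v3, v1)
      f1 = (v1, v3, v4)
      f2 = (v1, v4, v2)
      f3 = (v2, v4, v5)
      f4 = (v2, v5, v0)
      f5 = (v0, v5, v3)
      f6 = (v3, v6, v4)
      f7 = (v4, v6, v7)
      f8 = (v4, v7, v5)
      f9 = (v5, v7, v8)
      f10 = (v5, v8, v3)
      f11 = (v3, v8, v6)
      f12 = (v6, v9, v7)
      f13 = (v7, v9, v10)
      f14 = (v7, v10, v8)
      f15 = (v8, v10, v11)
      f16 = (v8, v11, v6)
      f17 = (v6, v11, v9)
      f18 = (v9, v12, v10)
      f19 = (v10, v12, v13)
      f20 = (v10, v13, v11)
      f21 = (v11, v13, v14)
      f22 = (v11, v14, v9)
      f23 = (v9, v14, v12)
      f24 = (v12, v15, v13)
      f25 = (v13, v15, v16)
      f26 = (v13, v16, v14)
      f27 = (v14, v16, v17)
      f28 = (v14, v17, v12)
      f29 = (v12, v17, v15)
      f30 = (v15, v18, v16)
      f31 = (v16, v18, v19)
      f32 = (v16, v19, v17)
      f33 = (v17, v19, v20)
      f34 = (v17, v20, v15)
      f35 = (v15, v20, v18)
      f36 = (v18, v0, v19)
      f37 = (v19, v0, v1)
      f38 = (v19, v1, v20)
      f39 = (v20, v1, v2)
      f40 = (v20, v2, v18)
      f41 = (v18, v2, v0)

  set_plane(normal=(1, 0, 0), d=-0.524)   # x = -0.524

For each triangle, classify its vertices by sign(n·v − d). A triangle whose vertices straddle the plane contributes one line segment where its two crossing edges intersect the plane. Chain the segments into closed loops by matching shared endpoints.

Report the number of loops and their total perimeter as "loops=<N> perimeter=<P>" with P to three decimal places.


Straddling triangles (16 of 42):
  (v3,v6,v4) [+-+] → (-0.524, 2.4577, 0)–(-0.524, 2.44154, 0.0100951)  len=0.0191
  (v4,v6,v7) [+-+] → (-0.524, 2.44154, 0.0100951)–(-0.524, 2.29574, 0.10118)  len=0.1719
  (v3,v8,v6) [++-] → (-0.524, 2.29574, -0.10118)–(-0.524, 2.4577, 0)  len=0.1910
  (v6,v9,v7) [--+] → (-0.524, 1.69209, 0.403595)–(-0.524, 2.29574, 0.10118)  len=0.6752
  (v7,v9,v10) [+--] → (-0.524, 1.69209, 0.403595)–(-0.524, 1.6334, 0.433)  len=0.0657
  (v7,v10,v8) [+-+] → (-0.524, 1.6334, 0.433)–(-0.524, 1.6334, -0.34128)  len=0.7743
  (v8,v10,v11) [+--] → (-0.524, 1.6334, -0.34128)–(-0.524, 1.6334, -0.433)  len=0.0917
  (v8,v11,v6) [+--] → (-0.524, 1.6334, -0.433)–(-0.524, 2.29574, -0.10118)  len=0.7408
  (v13,v15,v16) [--+] → (-0.524, -2.29574, 0.10118)–(-0.524, -1.6334, 0.433)  len=0.7408
  (v13,v16,v14) [-+-] → (-0.524, -1.6334, 0.433)–(-0.524, -1.6334, 0.34128)  len=0.0917
  (v14,v16,v17) [-++] → (-0.524, -1.6334, 0.34128)–(-0.524, -1.6334, -0.433)  len=0.7743
  (v14,v17,v12) [-+-] → (-0.524, -1.6334, -0.433)–(-0.524, -1.69209, -0.403595)  len=0.0657
  (v12,v17,v15) [-+-] → (-0.524, -1.69209, -0.403595)–(-0.524, -2.29574, -0.10118)  len=0.6752
  (v15,v18,v16) [-++] → (-0.524, -2.4577, 0)–(-0.524, -2.29574, 0.10118)  len=0.1910
  (v17,v20,v15) [++-] → (-0.524, -2.44154, -0.0100951)–(-0.524, -2.29574, -0.10118)  len=0.1719
  (v15,v20,v18) [-++] → (-0.524, -2.44154, -0.0100951)–(-0.524, -2.4577, 0)  len=0.0191

Chained into 2 loop(s):
  loop 1: 8 segments, perimeter = 2.7296
  loop 2: 8 segments, perimeter = 2.7296
Total perimeter = 5.459

loops=2 perimeter=5.459


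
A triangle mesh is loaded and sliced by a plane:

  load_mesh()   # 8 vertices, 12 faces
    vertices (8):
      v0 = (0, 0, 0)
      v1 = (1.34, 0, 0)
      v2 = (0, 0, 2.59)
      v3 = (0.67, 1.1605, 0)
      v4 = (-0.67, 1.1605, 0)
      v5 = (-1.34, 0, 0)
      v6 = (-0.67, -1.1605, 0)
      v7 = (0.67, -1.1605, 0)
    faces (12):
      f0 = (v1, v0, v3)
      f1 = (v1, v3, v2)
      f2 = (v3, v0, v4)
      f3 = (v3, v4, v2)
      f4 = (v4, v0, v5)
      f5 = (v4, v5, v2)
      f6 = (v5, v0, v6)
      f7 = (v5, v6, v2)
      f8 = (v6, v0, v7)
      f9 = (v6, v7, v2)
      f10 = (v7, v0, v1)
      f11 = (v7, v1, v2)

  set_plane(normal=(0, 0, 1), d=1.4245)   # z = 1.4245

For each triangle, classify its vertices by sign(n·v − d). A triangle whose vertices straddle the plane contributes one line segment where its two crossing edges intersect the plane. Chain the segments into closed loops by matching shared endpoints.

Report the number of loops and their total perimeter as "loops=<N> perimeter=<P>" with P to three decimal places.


Straddling triangles (6 of 12):
  (v1,v3,v2) [--+] → (0.3015, 0.522225, 1.4245)–(0.603, 0, 1.4245)  len=0.6030
  (v3,v4,v2) [--+] → (-0.3015, 0.522225, 1.4245)–(0.3015, 0.522225, 1.4245)  len=0.6030
  (v4,v5,v2) [--+] → (-0.603, 0, 1.4245)–(-0.3015, 0.522225, 1.4245)  len=0.6030
  (v5,v6,v2) [--+] → (-0.3015, -0.522225, 1.4245)–(-0.603, 0, 1.4245)  len=0.6030
  (v6,v7,v2) [--+] → (0.3015, -0.522225, 1.4245)–(-0.3015, -0.522225, 1.4245)  len=0.6030
  (v7,v1,v2) [--+] → (0.603, 0, 1.4245)–(0.3015, -0.522225, 1.4245)  len=0.6030

Chained into 1 loop(s):
  loop 1: 6 segments, perimeter = 3.6180
Total perimeter = 3.618

loops=1 perimeter=3.618


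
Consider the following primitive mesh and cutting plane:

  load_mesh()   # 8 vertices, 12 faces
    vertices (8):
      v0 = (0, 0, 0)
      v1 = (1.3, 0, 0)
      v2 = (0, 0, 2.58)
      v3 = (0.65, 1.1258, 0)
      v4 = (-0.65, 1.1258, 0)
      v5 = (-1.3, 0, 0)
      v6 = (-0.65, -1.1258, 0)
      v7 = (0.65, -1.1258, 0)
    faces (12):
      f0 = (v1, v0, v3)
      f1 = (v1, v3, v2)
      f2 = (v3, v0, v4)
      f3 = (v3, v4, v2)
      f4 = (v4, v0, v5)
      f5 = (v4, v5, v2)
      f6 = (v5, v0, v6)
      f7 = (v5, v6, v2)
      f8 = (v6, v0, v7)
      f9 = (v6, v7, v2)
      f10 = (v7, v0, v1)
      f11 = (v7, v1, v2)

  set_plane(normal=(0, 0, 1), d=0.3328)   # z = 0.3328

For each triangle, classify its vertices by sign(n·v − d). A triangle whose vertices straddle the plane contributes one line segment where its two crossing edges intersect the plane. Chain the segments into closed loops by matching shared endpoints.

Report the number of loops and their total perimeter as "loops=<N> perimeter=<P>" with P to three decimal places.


loops=1 perimeter=6.794

Straddling triangles (6 of 12):
  (v1,v3,v2) [--+] → (0.566155, 0.980581, 0.3328)–(1.13231, 0, 0.3328)  len=1.1323
  (v3,v4,v2) [--+] → (-0.566155, 0.980581, 0.3328)–(0.566155, 0.980581, 0.3328)  len=1.1323
  (v4,v5,v2) [--+] → (-1.13231, 0, 0.3328)–(-0.566155, 0.980581, 0.3328)  len=1.1323
  (v5,v6,v2) [--+] → (-0.566155, -0.980581, 0.3328)–(-1.13231, 0, 0.3328)  len=1.1323
  (v6,v7,v2) [--+] → (0.566155, -0.980581, 0.3328)–(-0.566155, -0.980581, 0.3328)  len=1.1323
  (v7,v1,v2) [--+] → (1.13231, 0, 0.3328)–(0.566155, -0.980581, 0.3328)  len=1.1323

Chained into 1 loop(s):
  loop 1: 6 segments, perimeter = 6.7938
Total perimeter = 6.794


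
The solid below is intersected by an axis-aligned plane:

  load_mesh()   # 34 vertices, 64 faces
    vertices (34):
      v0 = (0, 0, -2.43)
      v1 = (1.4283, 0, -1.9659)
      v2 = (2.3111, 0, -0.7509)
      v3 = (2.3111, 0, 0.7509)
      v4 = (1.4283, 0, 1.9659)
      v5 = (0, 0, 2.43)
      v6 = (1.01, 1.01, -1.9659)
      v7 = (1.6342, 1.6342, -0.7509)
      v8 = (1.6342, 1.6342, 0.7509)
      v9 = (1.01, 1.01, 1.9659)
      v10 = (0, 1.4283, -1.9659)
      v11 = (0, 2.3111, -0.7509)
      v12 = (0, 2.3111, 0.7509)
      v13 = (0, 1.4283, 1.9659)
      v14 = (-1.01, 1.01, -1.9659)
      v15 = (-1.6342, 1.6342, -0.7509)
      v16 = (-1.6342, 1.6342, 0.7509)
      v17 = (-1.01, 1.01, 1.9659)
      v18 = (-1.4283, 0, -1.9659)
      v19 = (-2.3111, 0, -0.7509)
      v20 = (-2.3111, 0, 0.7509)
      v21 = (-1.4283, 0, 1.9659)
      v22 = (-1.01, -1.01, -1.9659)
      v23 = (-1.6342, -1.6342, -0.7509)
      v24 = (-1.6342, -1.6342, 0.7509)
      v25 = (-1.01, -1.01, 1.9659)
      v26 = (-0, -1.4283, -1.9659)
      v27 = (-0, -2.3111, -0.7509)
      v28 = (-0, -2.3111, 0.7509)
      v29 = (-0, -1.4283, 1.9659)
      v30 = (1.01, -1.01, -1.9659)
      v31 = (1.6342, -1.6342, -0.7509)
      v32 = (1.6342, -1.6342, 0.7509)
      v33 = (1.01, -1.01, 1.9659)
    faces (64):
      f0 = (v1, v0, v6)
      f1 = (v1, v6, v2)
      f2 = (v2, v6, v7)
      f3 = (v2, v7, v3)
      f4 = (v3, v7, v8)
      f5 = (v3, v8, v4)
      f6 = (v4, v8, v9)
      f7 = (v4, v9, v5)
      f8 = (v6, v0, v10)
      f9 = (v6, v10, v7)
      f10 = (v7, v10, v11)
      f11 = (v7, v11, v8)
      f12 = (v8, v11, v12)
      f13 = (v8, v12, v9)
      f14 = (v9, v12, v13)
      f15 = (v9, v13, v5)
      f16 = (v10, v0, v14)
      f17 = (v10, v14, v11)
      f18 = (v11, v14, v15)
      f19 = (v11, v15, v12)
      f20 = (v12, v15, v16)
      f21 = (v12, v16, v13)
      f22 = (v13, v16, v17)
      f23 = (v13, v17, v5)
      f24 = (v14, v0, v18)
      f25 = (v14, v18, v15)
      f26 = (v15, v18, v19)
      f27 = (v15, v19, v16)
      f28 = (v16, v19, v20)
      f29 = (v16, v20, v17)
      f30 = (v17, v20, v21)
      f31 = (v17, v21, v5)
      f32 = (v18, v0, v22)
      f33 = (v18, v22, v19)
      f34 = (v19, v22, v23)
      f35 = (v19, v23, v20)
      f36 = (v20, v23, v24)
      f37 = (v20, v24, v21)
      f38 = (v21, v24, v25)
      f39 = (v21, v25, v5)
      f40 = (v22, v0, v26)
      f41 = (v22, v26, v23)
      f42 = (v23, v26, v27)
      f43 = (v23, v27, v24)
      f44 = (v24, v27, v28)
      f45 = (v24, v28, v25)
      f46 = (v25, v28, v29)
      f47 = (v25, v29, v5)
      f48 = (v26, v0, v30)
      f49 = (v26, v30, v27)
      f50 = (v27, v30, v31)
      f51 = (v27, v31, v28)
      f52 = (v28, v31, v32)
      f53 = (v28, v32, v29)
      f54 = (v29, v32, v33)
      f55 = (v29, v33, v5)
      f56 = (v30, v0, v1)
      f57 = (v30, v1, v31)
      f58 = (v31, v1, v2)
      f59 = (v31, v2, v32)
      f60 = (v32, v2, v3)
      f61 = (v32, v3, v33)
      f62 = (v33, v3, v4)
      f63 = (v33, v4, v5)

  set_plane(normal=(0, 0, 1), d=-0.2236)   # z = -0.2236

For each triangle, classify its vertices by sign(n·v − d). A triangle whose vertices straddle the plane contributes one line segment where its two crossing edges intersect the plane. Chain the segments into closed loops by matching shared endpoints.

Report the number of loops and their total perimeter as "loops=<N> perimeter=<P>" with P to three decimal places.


Straddling triangles (16 of 64):
  (v2,v7,v3) [--+] → (1.87187, 1.06041, -0.2236)–(2.3111, 0, -0.2236)  len=1.1478
  (v3,v7,v8) [+-+] → (1.87187, 1.06041, -0.2236)–(1.6342, 1.6342, -0.2236)  len=0.6211
  (v7,v11,v8) [--+] → (0.573787, 2.07343, -0.2236)–(1.6342, 1.6342, -0.2236)  len=1.1478
  (v8,v11,v12) [+-+] → (0.573787, 2.07343, -0.2236)–(0, 2.3111, -0.2236)  len=0.6211
  (v11,v15,v12) [--+] → (-1.06041, 1.87187, -0.2236)–(0, 2.3111, -0.2236)  len=1.1478
  (v12,v15,v16) [+-+] → (-1.06041, 1.87187, -0.2236)–(-1.6342, 1.6342, -0.2236)  len=0.6211
  (v15,v19,v16) [--+] → (-2.07343, 0.573787, -0.2236)–(-1.6342, 1.6342, -0.2236)  len=1.1478
  (v16,v19,v20) [+-+] → (-2.07343, 0.573787, -0.2236)–(-2.3111, 0, -0.2236)  len=0.6211
  (v19,v23,v20) [--+] → (-1.87187, -1.06041, -0.2236)–(-2.3111, 0, -0.2236)  len=1.1478
  (v20,v23,v24) [+-+] → (-1.87187, -1.06041, -0.2236)–(-1.6342, -1.6342, -0.2236)  len=0.6211
  (v23,v27,v24) [--+] → (-0.573787, -2.07343, -0.2236)–(-1.6342, -1.6342, -0.2236)  len=1.1478
  (v24,v27,v28) [+-+] → (-0.573787, -2.07343, -0.2236)–(0, -2.3111, -0.2236)  len=0.6211
  (v27,v31,v28) [--+] → (1.06041, -1.87187, -0.2236)–(0, -2.3111, -0.2236)  len=1.1478
  (v28,v31,v32) [+-+] → (1.06041, -1.87187, -0.2236)–(1.6342, -1.6342, -0.2236)  len=0.6211
  (v31,v2,v32) [--+] → (2.07343, -0.573787, -0.2236)–(1.6342, -1.6342, -0.2236)  len=1.1478
  (v32,v2,v3) [+-+] → (2.07343, -0.573787, -0.2236)–(2.3111, 0, -0.2236)  len=0.6211

Chained into 1 loop(s):
  loop 1: 16 segments, perimeter = 14.1507
Total perimeter = 14.151

loops=1 perimeter=14.151


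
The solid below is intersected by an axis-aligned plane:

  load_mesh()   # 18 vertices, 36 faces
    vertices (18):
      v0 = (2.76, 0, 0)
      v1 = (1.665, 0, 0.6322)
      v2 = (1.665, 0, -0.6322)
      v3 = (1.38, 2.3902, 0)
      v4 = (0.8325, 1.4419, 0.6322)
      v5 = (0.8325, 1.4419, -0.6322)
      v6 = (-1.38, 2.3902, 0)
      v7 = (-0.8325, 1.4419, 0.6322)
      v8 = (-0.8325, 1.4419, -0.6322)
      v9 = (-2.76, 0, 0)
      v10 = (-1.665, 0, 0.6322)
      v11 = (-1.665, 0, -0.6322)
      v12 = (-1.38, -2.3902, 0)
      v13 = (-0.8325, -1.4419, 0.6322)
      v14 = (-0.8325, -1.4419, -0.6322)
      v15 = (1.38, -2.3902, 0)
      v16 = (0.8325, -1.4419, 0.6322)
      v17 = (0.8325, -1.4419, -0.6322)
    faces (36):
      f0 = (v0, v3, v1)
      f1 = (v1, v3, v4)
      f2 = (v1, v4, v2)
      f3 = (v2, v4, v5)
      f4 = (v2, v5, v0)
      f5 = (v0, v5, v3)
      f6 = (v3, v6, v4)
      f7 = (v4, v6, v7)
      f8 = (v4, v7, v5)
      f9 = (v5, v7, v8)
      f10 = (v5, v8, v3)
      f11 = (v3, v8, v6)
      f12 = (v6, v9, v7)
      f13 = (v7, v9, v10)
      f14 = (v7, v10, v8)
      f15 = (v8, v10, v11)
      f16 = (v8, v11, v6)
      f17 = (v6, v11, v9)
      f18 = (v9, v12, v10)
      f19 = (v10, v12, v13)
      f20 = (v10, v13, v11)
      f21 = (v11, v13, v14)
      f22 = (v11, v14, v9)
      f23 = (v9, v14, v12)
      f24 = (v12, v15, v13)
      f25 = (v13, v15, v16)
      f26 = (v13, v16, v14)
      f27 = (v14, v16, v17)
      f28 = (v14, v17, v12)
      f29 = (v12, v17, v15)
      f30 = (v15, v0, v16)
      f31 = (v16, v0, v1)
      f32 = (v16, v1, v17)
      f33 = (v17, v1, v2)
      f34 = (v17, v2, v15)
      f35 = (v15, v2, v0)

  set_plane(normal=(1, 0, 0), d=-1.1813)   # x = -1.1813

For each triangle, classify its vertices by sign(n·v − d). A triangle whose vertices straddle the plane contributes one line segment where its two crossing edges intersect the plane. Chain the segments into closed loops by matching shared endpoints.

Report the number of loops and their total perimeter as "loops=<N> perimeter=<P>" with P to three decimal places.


loops=2 perimeter=9.278

Straddling triangles (16 of 36):
  (v3,v6,v4) [+-+] → (-1.1813, 2.3902, 0)–(-1.1813, 2.30504, 0.0567766)  len=0.1024
  (v4,v6,v7) [+-+] → (-1.1813, 2.30504, 0.0567766)–(-1.1813, 2.04604, 0.22944)  len=0.3113
  (v3,v8,v6) [++-] → (-1.1813, 2.04604, -0.22944)–(-1.1813, 2.3902, 0)  len=0.4136
  (v6,v9,v7) [--+] → (-1.1813, 1.18097, 0.517797)–(-1.1813, 2.04604, 0.22944)  len=0.9119
  (v7,v9,v10) [+--] → (-1.1813, 1.18097, 0.517797)–(-1.1813, 0.837774, 0.6322)  len=0.3618
  (v7,v10,v8) [+-+] → (-1.1813, 0.837774, 0.6322)–(-1.1813, 0.837774, -0.102443)  len=0.7346
  (v8,v10,v11) [+--] → (-1.1813, 0.837774, -0.102443)–(-1.1813, 0.837774, -0.6322)  len=0.5298
  (v8,v11,v6) [+--] → (-1.1813, 0.837774, -0.6322)–(-1.1813, 2.04604, -0.22944)  len=1.2736
  (v10,v12,v13) [--+] → (-1.1813, -2.04604, 0.22944)–(-1.1813, -0.837774, 0.6322)  len=1.2736
  (v10,v13,v11) [-+-] → (-1.1813, -0.837774, 0.6322)–(-1.1813, -0.837774, 0.102443)  len=0.5298
  (v11,v13,v14) [-++] → (-1.1813, -0.837774, 0.102443)–(-1.1813, -0.837774, -0.6322)  len=0.7346
  (v11,v14,v9) [-+-] → (-1.1813, -0.837774, -0.6322)–(-1.1813, -1.18097, -0.517797)  len=0.3618
  (v9,v14,v12) [-+-] → (-1.1813, -1.18097, -0.517797)–(-1.1813, -2.04604, -0.22944)  len=0.9119
  (v12,v15,v13) [-++] → (-1.1813, -2.3902, 0)–(-1.1813, -2.04604, 0.22944)  len=0.4136
  (v14,v17,v12) [++-] → (-1.1813, -2.30504, -0.0567766)–(-1.1813, -2.04604, -0.22944)  len=0.3113
  (v12,v17,v15) [-++] → (-1.1813, -2.30504, -0.0567766)–(-1.1813, -2.3902, 0)  len=0.1024

Chained into 2 loop(s):
  loop 1: 8 segments, perimeter = 4.6389
  loop 2: 8 segments, perimeter = 4.6389
Total perimeter = 9.278


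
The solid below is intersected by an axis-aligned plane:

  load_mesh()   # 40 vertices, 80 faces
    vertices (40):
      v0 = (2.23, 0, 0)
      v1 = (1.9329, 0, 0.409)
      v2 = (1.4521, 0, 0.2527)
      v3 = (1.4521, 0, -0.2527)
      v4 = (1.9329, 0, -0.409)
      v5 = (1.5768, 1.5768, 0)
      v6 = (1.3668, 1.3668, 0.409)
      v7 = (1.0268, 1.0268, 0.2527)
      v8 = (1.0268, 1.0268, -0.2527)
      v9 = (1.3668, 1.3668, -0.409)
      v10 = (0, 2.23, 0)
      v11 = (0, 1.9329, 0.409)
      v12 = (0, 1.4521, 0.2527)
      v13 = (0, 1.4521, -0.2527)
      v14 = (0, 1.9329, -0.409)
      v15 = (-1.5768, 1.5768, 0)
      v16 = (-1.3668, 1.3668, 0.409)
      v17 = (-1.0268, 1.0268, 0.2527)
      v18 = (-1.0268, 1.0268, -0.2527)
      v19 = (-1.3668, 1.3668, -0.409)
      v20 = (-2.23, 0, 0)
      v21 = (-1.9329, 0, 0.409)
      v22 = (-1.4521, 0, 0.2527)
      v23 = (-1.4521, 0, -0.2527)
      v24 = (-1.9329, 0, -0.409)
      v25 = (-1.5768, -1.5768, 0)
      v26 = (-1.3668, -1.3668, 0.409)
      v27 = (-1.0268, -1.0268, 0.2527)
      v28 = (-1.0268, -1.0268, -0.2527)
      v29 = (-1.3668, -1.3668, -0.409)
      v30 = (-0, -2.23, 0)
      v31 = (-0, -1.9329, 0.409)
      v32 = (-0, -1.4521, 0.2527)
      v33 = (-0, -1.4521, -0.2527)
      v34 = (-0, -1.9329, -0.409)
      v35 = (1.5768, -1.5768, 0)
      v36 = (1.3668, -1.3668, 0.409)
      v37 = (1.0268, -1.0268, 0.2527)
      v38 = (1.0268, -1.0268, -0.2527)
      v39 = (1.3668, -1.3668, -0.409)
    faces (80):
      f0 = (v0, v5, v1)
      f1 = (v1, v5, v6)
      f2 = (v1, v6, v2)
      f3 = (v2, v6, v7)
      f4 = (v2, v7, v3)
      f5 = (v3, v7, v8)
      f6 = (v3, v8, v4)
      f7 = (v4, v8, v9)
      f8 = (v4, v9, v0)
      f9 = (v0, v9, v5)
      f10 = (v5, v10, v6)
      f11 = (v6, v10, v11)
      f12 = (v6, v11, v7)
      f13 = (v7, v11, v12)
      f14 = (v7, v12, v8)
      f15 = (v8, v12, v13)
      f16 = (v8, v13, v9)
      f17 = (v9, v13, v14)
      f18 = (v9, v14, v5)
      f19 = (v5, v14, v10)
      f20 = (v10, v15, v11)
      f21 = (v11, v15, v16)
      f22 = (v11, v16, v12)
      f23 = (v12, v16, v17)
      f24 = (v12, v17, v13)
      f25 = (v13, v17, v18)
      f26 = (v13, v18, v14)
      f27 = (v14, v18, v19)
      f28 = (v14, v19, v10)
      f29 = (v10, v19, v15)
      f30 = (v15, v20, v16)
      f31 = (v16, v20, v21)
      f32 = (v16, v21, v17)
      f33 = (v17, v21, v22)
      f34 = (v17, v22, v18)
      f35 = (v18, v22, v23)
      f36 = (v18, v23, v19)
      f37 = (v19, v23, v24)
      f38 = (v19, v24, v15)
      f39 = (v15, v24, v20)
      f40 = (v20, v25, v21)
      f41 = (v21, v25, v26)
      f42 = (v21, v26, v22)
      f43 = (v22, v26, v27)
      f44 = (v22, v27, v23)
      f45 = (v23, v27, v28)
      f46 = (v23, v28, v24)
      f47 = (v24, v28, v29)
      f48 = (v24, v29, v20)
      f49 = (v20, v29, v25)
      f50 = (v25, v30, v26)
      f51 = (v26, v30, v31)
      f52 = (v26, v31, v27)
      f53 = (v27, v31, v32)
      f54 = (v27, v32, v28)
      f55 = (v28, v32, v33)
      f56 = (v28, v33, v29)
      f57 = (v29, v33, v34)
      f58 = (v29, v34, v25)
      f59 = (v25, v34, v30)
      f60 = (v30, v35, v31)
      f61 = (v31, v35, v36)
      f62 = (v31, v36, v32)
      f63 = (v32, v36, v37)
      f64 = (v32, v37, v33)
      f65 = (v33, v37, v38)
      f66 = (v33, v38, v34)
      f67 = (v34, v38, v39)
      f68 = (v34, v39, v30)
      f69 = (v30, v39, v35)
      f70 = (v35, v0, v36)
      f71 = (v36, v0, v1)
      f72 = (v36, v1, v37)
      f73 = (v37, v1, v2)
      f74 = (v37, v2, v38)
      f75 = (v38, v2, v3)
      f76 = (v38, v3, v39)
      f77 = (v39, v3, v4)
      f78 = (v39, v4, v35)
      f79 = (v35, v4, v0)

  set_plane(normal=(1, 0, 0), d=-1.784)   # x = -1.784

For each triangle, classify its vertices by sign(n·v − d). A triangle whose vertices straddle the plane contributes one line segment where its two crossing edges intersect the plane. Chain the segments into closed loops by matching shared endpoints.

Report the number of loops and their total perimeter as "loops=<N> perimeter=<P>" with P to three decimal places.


loops=1 perimeter=4.753

Straddling triangles (14 of 80):
  (v15,v20,v16) [+-+] → (-1.784, 1.07663, 0)–(-1.784, 0.706201, 0.211323)  len=0.4265
  (v16,v20,v21) [+--] → (-1.784, 0.706201, 0.211323)–(-1.784, 0.359506, 0.409)  len=0.3991
  (v16,v21,v17) [+-+] → (-1.784, 0.359506, 0.409)–(-1.784, 0.168735, 0.383315)  len=0.1925
  (v17,v21,v22) [+-+] → (-1.784, 0.168735, 0.383315)–(-1.784, 0, 0.360595)  len=0.1703
  (v19,v23,v24) [++-] → (-1.784, 0, -0.360595)–(-1.784, 0.359506, -0.409)  len=0.3628
  (v19,v24,v15) [+-+] → (-1.784, 0.359506, -0.409)–(-1.784, 0.659325, -0.23798)  len=0.3452
  (v15,v24,v20) [+--] → (-1.784, 0.659325, -0.23798)–(-1.784, 1.07663, 0)  len=0.4804
  (v20,v25,v21) [-+-] → (-1.784, -1.07663, 0)–(-1.784, -0.659325, 0.23798)  len=0.4804
  (v21,v25,v26) [-++] → (-1.784, -0.659325, 0.23798)–(-1.784, -0.359506, 0.409)  len=0.3452
  (v21,v26,v22) [-++] → (-1.784, -0.359506, 0.409)–(-1.784, 0, 0.360595)  len=0.3628
  (v23,v28,v24) [++-] → (-1.784, -0.168735, -0.383315)–(-1.784, 0, -0.360595)  len=0.1703
  (v24,v28,v29) [-++] → (-1.784, -0.168735, -0.383315)–(-1.784, -0.359506, -0.409)  len=0.1925
  (v24,v29,v20) [-+-] → (-1.784, -0.359506, -0.409)–(-1.784, -0.706201, -0.211323)  len=0.3991
  (v20,v29,v25) [-++] → (-1.784, -0.706201, -0.211323)–(-1.784, -1.07663, 0)  len=0.4265

Chained into 1 loop(s):
  loop 1: 14 segments, perimeter = 4.7532
Total perimeter = 4.753


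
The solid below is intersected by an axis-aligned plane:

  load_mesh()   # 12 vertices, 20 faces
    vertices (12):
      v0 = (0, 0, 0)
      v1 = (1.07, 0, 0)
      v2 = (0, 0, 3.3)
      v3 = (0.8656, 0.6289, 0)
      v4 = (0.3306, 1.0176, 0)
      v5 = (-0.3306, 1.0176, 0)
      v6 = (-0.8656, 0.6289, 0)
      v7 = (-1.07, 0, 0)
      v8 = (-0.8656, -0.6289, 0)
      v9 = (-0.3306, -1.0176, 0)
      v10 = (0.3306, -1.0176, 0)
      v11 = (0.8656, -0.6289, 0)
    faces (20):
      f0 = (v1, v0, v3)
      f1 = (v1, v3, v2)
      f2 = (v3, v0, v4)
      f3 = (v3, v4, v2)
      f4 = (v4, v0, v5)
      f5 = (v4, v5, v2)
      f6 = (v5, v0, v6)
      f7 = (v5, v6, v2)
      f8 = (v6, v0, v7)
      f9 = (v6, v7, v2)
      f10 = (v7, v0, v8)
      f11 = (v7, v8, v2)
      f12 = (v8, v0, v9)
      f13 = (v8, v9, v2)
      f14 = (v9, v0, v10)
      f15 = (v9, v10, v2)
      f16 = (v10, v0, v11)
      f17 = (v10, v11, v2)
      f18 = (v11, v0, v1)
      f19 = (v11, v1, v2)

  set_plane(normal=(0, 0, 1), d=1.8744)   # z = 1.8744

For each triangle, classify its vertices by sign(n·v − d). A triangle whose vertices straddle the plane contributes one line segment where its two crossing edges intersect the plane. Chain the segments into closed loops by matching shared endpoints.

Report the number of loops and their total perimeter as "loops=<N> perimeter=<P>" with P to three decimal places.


Straddling triangles (10 of 20):
  (v1,v3,v2) [--+] → (0.373939, 0.271685, 1.8744)–(0.46224, 0, 1.8744)  len=0.2857
  (v3,v4,v2) [--+] → (0.142819, 0.439603, 1.8744)–(0.373939, 0.271685, 1.8744)  len=0.2857
  (v4,v5,v2) [--+] → (-0.142819, 0.439603, 1.8744)–(0.142819, 0.439603, 1.8744)  len=0.2856
  (v5,v6,v2) [--+] → (-0.373939, 0.271685, 1.8744)–(-0.142819, 0.439603, 1.8744)  len=0.2857
  (v6,v7,v2) [--+] → (-0.46224, 0, 1.8744)–(-0.373939, 0.271685, 1.8744)  len=0.2857
  (v7,v8,v2) [--+] → (-0.373939, -0.271685, 1.8744)–(-0.46224, 0, 1.8744)  len=0.2857
  (v8,v9,v2) [--+] → (-0.142819, -0.439603, 1.8744)–(-0.373939, -0.271685, 1.8744)  len=0.2857
  (v9,v10,v2) [--+] → (0.142819, -0.439603, 1.8744)–(-0.142819, -0.439603, 1.8744)  len=0.2856
  (v10,v11,v2) [--+] → (0.373939, -0.271685, 1.8744)–(0.142819, -0.439603, 1.8744)  len=0.2857
  (v11,v1,v2) [--+] → (0.46224, 0, 1.8744)–(0.373939, -0.271685, 1.8744)  len=0.2857

Chained into 1 loop(s):
  loop 1: 10 segments, perimeter = 2.8567
Total perimeter = 2.857

loops=1 perimeter=2.857


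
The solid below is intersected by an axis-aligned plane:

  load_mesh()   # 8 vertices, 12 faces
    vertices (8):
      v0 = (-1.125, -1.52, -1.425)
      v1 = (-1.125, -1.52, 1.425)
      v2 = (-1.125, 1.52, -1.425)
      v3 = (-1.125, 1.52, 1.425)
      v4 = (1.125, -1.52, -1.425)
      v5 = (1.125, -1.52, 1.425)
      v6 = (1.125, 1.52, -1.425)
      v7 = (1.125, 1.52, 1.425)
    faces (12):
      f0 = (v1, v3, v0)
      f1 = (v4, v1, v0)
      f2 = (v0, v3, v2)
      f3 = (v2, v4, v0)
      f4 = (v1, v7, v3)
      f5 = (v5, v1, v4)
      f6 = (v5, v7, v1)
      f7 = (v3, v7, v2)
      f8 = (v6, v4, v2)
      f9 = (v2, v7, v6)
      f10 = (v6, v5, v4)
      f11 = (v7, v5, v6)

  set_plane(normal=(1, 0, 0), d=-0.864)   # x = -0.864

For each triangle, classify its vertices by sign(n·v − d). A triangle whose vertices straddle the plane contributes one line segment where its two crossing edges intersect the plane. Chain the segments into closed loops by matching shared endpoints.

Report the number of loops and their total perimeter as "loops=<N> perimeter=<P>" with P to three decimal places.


Straddling triangles (8 of 12):
  (v4,v1,v0) [+--] → (-0.864, -1.52, 1.0944)–(-0.864, -1.52, -1.425)  len=2.5194
  (v2,v4,v0) [-+-] → (-0.864, 1.16736, -1.425)–(-0.864, -1.52, -1.425)  len=2.6874
  (v1,v7,v3) [-+-] → (-0.864, -1.16736, 1.425)–(-0.864, 1.52, 1.425)  len=2.6874
  (v5,v1,v4) [+-+] → (-0.864, -1.52, 1.425)–(-0.864, -1.52, 1.0944)  len=0.3306
  (v5,v7,v1) [++-] → (-0.864, -1.16736, 1.425)–(-0.864, -1.52, 1.425)  len=0.3526
  (v3,v7,v2) [-+-] → (-0.864, 1.52, 1.425)–(-0.864, 1.52, -1.0944)  len=2.5194
  (v6,v4,v2) [++-] → (-0.864, 1.16736, -1.425)–(-0.864, 1.52, -1.425)  len=0.3526
  (v2,v7,v6) [-++] → (-0.864, 1.52, -1.0944)–(-0.864, 1.52, -1.425)  len=0.3306

Chained into 1 loop(s):
  loop 1: 8 segments, perimeter = 11.7800
Total perimeter = 11.780

loops=1 perimeter=11.780


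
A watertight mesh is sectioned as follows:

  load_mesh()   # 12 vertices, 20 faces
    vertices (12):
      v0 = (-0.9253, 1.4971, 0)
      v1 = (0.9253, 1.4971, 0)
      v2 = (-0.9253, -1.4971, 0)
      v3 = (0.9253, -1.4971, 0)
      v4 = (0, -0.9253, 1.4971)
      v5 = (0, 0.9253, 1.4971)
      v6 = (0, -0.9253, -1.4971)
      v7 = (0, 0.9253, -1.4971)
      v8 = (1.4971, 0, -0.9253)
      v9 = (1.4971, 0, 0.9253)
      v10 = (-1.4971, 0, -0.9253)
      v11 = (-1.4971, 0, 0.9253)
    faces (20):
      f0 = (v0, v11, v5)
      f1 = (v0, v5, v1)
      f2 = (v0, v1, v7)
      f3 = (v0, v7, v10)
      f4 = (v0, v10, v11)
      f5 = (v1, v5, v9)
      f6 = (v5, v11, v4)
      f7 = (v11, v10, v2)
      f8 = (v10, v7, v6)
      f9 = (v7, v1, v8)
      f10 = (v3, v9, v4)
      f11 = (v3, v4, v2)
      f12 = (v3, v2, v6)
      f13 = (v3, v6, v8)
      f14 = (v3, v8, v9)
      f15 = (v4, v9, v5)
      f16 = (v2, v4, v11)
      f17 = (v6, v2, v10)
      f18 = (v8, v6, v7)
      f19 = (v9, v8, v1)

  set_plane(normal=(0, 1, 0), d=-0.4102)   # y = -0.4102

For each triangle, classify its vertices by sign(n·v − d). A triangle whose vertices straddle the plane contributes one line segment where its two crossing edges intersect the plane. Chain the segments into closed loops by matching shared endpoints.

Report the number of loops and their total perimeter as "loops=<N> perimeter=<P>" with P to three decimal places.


Straddling triangles (10 of 20):
  (v5,v11,v4) [++-] → (-0.833412, -0.4102, 1.17879)–(0, -0.4102, 1.4971)  len=0.8921
  (v11,v10,v2) [++-] → (-1.34043, -0.4102, -0.671771)–(-1.34043, -0.4102, 0.671771)  len=1.3435
  (v10,v7,v6) [++-] → (0, -0.4102, -1.4971)–(-0.833412, -0.4102, -1.17879)  len=0.8921
  (v3,v9,v4) [-+-] → (1.34043, -0.4102, 0.671771)–(0.833412, -0.4102, 1.17879)  len=0.7170
  (v3,v6,v8) [--+] → (0.833412, -0.4102, -1.17879)–(1.34043, -0.4102, -0.671771)  len=0.7170
  (v3,v8,v9) [-++] → (1.34043, -0.4102, -0.671771)–(1.34043, -0.4102, 0.671771)  len=1.3435
  (v4,v9,v5) [-++] → (0.833412, -0.4102, 1.17879)–(0, -0.4102, 1.4971)  len=0.8921
  (v2,v4,v11) [--+] → (-0.833412, -0.4102, 1.17879)–(-1.34043, -0.4102, 0.671771)  len=0.7170
  (v6,v2,v10) [--+] → (-1.34043, -0.4102, -0.671771)–(-0.833412, -0.4102, -1.17879)  len=0.7170
  (v8,v6,v7) [+-+] → (0.833412, -0.4102, -1.17879)–(0, -0.4102, -1.4971)  len=0.8921

Chained into 1 loop(s):
  loop 1: 10 segments, perimeter = 9.1237
Total perimeter = 9.124

loops=1 perimeter=9.124


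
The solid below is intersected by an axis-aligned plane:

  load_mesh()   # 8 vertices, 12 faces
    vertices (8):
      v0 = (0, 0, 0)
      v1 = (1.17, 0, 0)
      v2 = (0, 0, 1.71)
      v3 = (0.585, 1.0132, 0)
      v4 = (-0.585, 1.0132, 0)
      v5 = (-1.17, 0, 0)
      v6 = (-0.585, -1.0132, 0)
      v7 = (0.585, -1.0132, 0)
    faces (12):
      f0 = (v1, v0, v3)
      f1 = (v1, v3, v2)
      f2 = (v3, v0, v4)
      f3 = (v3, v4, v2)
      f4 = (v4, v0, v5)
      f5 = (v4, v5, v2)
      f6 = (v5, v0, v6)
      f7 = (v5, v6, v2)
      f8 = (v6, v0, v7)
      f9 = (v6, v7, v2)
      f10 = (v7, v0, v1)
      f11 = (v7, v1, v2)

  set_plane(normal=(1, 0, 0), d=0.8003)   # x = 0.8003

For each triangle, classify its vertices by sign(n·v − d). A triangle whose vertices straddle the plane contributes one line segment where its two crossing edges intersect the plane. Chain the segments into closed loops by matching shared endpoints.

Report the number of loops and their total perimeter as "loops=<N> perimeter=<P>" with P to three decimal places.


Straddling triangles (4 of 12):
  (v1,v0,v3) [+--] → (0.8003, 0, 0)–(0.8003, 0.640308, 0)  len=0.6403
  (v1,v3,v2) [+--] → (0.8003, 0.640308, 0)–(0.8003, 0, 0.540331)  len=0.8378
  (v7,v0,v1) [--+] → (0.8003, 0, 0)–(0.8003, -0.640308, 0)  len=0.6403
  (v7,v1,v2) [-+-] → (0.8003, -0.640308, 0)–(0.8003, 0, 0.540331)  len=0.8378

Chained into 1 loop(s):
  loop 1: 4 segments, perimeter = 2.9563
Total perimeter = 2.956

loops=1 perimeter=2.956


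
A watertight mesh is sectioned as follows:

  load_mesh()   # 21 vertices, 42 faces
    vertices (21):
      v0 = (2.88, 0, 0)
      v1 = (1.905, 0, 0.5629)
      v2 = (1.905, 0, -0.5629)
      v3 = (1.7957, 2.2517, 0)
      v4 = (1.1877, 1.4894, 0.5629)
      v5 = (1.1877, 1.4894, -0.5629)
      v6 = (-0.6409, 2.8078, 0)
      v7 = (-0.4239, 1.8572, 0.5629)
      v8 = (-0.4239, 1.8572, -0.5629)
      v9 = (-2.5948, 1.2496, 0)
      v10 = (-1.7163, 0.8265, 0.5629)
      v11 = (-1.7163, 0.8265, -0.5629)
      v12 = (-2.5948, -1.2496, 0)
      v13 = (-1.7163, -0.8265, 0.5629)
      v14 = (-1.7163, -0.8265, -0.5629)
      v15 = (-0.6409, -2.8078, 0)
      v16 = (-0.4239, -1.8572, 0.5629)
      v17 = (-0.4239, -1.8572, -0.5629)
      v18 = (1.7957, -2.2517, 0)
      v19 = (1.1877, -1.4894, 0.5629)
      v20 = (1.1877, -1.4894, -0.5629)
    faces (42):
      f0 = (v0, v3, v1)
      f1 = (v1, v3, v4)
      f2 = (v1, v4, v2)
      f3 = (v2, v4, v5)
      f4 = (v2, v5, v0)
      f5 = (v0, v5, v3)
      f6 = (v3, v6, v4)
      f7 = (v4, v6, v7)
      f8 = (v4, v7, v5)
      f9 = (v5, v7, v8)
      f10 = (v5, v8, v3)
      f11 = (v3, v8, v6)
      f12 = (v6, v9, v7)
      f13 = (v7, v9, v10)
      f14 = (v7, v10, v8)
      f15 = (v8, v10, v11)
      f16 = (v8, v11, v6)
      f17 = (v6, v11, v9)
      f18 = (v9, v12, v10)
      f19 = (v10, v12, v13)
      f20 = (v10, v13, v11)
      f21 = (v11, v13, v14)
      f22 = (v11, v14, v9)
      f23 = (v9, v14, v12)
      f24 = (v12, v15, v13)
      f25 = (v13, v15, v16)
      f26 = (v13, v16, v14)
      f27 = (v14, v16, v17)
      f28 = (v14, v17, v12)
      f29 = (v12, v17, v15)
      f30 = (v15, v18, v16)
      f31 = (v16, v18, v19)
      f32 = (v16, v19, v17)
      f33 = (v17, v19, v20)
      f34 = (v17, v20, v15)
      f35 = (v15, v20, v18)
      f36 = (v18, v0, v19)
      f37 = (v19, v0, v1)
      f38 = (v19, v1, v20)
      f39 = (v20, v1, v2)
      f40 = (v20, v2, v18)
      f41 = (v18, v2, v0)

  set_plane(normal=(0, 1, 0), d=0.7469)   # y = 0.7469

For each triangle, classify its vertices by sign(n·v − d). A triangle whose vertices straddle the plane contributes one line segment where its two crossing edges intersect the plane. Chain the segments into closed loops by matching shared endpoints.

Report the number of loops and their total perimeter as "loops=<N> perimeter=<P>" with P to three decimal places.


loops=2 perimeter=6.590

Straddling triangles (12 of 42):
  (v0,v3,v1) [-+-] → (2.52033, 0.7469, 0)–(1.86874, 0.7469, 0.376183)  len=0.7524
  (v1,v3,v4) [-++] → (1.86874, 0.7469, 0.376183)–(1.54529, 0.7469, 0.5629)  len=0.3735
  (v1,v4,v2) [-+-] → (1.54529, 0.7469, 0.5629)–(1.54529, 0.7469, 0.00166292)  len=0.5612
  (v2,v4,v5) [-++] → (1.54529, 0.7469, 0.00166292)–(1.54529, 0.7469, -0.5629)  len=0.5646
  (v2,v5,v0) [-+-] → (1.54529, 0.7469, -0.5629)–(2.03135, 0.7469, -0.282281)  len=0.5612
  (v0,v5,v3) [-++] → (2.03135, 0.7469, -0.282281)–(2.52033, 0.7469, 0)  len=0.5646
  (v9,v12,v10) [+-+] → (-2.5948, 0.7469, 0)–(-1.74998, 0.7469, 0.541318)  len=1.0034
  (v10,v12,v13) [+--] → (-1.74998, 0.7469, 0.541318)–(-1.7163, 0.7469, 0.5629)  len=0.0400
  (v10,v13,v11) [+-+] → (-1.7163, 0.7469, 0.5629)–(-1.7163, 0.7469, -0.508687)  len=1.0716
  (v11,v13,v14) [+--] → (-1.7163, 0.7469, -0.508687)–(-1.7163, 0.7469, -0.5629)  len=0.0542
  (v11,v14,v9) [+-+] → (-1.7163, 0.7469, -0.5629)–(-2.38208, 0.7469, -0.136299)  len=0.7907
  (v9,v14,v12) [+--] → (-2.38208, 0.7469, -0.136299)–(-2.5948, 0.7469, 0)  len=0.2526

Chained into 2 loop(s):
  loop 1: 6 segments, perimeter = 3.3775
  loop 2: 6 segments, perimeter = 3.2125
Total perimeter = 6.590


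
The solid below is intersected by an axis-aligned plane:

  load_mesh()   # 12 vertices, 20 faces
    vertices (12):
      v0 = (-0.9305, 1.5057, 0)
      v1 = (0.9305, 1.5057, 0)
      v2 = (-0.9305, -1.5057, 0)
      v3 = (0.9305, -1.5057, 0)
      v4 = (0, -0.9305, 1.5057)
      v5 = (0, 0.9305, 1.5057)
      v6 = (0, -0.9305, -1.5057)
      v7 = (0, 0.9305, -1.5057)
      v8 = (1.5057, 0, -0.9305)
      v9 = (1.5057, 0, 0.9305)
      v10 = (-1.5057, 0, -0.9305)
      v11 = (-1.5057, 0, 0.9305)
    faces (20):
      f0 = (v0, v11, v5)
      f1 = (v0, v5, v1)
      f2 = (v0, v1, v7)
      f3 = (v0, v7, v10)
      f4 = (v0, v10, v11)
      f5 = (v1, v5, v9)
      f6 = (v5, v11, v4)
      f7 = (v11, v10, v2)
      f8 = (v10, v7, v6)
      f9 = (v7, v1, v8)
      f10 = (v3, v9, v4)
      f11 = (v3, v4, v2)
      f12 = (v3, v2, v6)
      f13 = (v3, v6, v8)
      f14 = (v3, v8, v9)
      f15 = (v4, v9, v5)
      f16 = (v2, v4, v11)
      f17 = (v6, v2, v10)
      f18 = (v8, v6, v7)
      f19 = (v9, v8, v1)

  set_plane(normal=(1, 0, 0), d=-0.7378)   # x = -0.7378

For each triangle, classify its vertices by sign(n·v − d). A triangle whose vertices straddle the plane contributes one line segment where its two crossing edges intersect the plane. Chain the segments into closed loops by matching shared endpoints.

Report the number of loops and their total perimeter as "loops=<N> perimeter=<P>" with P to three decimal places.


Straddling triangles (10 of 20):
  (v0,v11,v5) [--+] → (-0.7378, 0.474551, 1.22385)–(-0.7378, 1.38658, 0.31182)  len=1.2898
  (v0,v5,v1) [-++] → (-0.7378, 1.38658, 0.31182)–(-0.7378, 1.5057, 0)  len=0.3338
  (v0,v1,v7) [-++] → (-0.7378, 1.5057, 0)–(-0.7378, 1.38658, -0.31182)  len=0.3338
  (v0,v7,v10) [-+-] → (-0.7378, 1.38658, -0.31182)–(-0.7378, 0.474551, -1.22385)  len=1.2898
  (v5,v11,v4) [+-+] → (-0.7378, 0.474551, 1.22385)–(-0.7378, -0.474551, 1.22385)  len=0.9491
  (v10,v7,v6) [-++] → (-0.7378, 0.474551, -1.22385)–(-0.7378, -0.474551, -1.22385)  len=0.9491
  (v3,v4,v2) [++-] → (-0.7378, -1.38658, 0.31182)–(-0.7378, -1.5057, 0)  len=0.3338
  (v3,v2,v6) [+-+] → (-0.7378, -1.5057, 0)–(-0.7378, -1.38658, -0.31182)  len=0.3338
  (v2,v4,v11) [-+-] → (-0.7378, -1.38658, 0.31182)–(-0.7378, -0.474551, 1.22385)  len=1.2898
  (v6,v2,v10) [+--] → (-0.7378, -1.38658, -0.31182)–(-0.7378, -0.474551, -1.22385)  len=1.2898

Chained into 1 loop(s):
  loop 1: 10 segments, perimeter = 8.3926
Total perimeter = 8.393

loops=1 perimeter=8.393
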